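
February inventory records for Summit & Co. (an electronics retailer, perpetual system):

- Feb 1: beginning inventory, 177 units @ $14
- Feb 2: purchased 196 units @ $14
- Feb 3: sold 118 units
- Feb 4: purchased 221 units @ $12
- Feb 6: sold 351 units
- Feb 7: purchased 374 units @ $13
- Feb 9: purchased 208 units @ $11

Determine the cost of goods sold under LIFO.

Feb 3, 118 sold [LIFO — newest first]: 118 @ $14 = $1,652
Feb 6, 351 sold [LIFO — newest first]: 221 @ $12 + 78 @ $14 + 52 @ $14 = $4,472
Total COGS = $1,652 + $4,472 = $6,124
Ending inventory: 125 @ $14 + 374 @ $13 + 208 @ $11 = $8,900

COGS = $6,124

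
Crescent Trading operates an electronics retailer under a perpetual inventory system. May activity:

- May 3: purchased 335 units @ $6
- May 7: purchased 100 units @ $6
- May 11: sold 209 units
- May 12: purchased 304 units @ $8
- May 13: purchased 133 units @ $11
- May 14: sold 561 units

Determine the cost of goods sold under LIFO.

May 11, 209 sold [LIFO — newest first]: 100 @ $6 + 109 @ $6 = $1,254
May 14, 561 sold [LIFO — newest first]: 133 @ $11 + 304 @ $8 + 124 @ $6 = $4,639
Total COGS = $1,254 + $4,639 = $5,893
Ending inventory: 102 @ $6 = $612
Check: goods available $6,505 = COGS $5,893 + ending $612

COGS = $5,893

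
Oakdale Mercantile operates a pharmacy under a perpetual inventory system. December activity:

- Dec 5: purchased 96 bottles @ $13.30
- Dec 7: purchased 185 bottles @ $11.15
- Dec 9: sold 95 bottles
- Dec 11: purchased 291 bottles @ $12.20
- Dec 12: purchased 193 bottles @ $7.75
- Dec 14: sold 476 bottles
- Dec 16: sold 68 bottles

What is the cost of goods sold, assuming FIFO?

COGS = $7,409.00

Dec 9, 95 sold [FIFO — oldest first]: 95 @ $13.30 = $1,263.50
Dec 14, 476 sold [FIFO — oldest first]: 1 @ $13.30 + 185 @ $11.15 + 290 @ $12.20 = $5,614.05
Dec 16, 68 sold [FIFO — oldest first]: 1 @ $12.20 + 67 @ $7.75 = $531.45
Total COGS = $1,263.50 + $5,614.05 + $531.45 = $7,409.00
Ending inventory: 126 @ $7.75 = $976.50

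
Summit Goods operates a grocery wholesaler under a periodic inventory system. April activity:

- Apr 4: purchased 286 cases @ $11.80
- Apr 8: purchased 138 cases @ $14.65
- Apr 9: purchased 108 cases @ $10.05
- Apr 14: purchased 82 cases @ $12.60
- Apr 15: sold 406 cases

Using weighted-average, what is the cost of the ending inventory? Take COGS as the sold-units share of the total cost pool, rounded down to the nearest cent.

Apr 15, sell 406: 406/614 × $7,515.10 → $4,969.26
Ending inventory (cost pool remaining) = $2,545.84
Check: goods available $7,515.10 = COGS $4,969.26 + ending $2,545.84

Ending inventory = $2,545.84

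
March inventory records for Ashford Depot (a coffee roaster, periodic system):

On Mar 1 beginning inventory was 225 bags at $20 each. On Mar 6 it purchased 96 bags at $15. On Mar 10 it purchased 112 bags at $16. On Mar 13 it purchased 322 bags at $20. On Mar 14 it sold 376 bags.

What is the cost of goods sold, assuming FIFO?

Mar 14, 376 sold [FIFO — oldest first]: 225 @ $20 + 96 @ $15 + 55 @ $16 = $6,820
Ending inventory: 57 @ $16 + 322 @ $20 = $7,352
Check: goods available $14,172 = COGS $6,820 + ending $7,352

COGS = $6,820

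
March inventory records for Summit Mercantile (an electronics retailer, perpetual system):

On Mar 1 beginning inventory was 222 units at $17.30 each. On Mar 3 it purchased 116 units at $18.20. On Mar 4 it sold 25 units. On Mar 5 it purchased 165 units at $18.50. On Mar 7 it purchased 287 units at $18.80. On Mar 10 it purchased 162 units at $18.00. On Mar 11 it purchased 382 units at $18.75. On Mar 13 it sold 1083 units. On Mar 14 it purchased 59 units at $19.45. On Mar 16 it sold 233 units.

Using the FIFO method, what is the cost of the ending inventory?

Ending inventory = $1,011.40

Mar 4, 25 sold [FIFO — oldest first]: 25 @ $17.30 = $432.50
Mar 13, 1083 sold [FIFO — oldest first]: 197 @ $17.30 + 116 @ $18.20 + 165 @ $18.50 + 287 @ $18.80 + 162 @ $18.00 + 156 @ $18.75 = $19,808.40
Mar 16, 233 sold [FIFO — oldest first]: 226 @ $18.75 + 7 @ $19.45 = $4,373.65
Total COGS = $432.50 + $19,808.40 + $4,373.65 = $24,614.55
Ending inventory: 52 @ $19.45 = $1,011.40
Check: goods available $25,625.95 = COGS $24,614.55 + ending $1,011.40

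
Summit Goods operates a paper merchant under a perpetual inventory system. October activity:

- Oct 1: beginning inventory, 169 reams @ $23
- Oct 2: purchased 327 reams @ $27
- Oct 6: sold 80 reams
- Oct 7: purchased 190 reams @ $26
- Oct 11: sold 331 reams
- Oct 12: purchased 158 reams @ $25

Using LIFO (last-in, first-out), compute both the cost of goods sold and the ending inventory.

COGS = $10,907; ending inventory = $10,699

Oct 6, 80 sold [LIFO — newest first]: 80 @ $27 = $2,160
Oct 11, 331 sold [LIFO — newest first]: 190 @ $26 + 141 @ $27 = $8,747
Total COGS = $2,160 + $8,747 = $10,907
Ending inventory: 169 @ $23 + 106 @ $27 + 158 @ $25 = $10,699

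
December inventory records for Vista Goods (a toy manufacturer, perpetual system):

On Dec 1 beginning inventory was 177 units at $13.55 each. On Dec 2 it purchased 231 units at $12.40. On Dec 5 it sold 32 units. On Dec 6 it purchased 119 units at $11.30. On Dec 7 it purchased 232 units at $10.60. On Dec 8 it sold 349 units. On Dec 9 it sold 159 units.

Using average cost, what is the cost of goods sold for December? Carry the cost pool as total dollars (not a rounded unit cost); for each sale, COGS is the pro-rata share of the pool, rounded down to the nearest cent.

COGS = $6,459.76

After Dec 1: 177 on hand, pool $2,398.35 (≈ $13.5500 each)
After Dec 2: 408 on hand, pool $5,262.75 (≈ $12.8989 each)
Dec 5, sell 32: 32/408 × $5,262.75 → $412.76
After Dec 6: 495 on hand, pool $6,194.69 (≈ $12.5145 each)
After Dec 7: 727 on hand, pool $8,653.89 (≈ $11.9036 each)
Dec 8, sell 349: 349/727 × $8,653.89 → $4,154.34
Dec 9, sell 159: 159/378 × $4,499.55 → $1,892.66
Total COGS = $412.76 + $4,154.34 + $1,892.66 = $6,459.76
Ending inventory (cost pool remaining) = $2,606.89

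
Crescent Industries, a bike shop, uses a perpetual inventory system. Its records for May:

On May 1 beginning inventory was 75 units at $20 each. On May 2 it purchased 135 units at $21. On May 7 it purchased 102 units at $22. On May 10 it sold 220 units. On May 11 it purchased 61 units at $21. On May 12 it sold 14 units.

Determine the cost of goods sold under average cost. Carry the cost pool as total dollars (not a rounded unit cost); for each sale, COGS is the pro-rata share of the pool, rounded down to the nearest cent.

After May 1: 75 on hand, pool $1,500.00 (≈ $20.0000 each)
After May 2: 210 on hand, pool $4,335.00 (≈ $20.6429 each)
After May 7: 312 on hand, pool $6,579.00 (≈ $21.0865 each)
May 10, sell 220: 220/312 × $6,579.00 → $4,639.03
After May 11: 153 on hand, pool $3,220.97 (≈ $21.0521 each)
May 12, sell 14: 14/153 × $3,220.97 → $294.72
Total COGS = $4,639.03 + $294.72 = $4,933.75
Ending inventory (cost pool remaining) = $2,926.25

COGS = $4,933.75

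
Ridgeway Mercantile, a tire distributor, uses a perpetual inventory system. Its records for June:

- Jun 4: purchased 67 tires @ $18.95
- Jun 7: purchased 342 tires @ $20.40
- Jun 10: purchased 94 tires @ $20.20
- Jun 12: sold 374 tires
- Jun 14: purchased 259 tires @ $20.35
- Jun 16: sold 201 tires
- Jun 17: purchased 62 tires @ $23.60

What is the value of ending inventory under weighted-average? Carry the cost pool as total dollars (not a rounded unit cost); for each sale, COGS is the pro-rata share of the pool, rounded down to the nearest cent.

After Jun 4: 67 on hand, pool $1,269.65 (≈ $18.9500 each)
After Jun 7: 409 on hand, pool $8,246.45 (≈ $20.1625 each)
After Jun 10: 503 on hand, pool $10,145.25 (≈ $20.1695 each)
Jun 12, sell 374: 374/503 × $10,145.25 → $7,543.38
After Jun 14: 388 on hand, pool $7,872.52 (≈ $20.2900 each)
Jun 16, sell 201: 201/388 × $7,872.52 → $4,078.29
After Jun 17: 249 on hand, pool $5,257.43 (≈ $21.1142 each)
Total COGS = $7,543.38 + $4,078.29 = $11,621.67
Ending inventory (cost pool remaining) = $5,257.43

Ending inventory = $5,257.43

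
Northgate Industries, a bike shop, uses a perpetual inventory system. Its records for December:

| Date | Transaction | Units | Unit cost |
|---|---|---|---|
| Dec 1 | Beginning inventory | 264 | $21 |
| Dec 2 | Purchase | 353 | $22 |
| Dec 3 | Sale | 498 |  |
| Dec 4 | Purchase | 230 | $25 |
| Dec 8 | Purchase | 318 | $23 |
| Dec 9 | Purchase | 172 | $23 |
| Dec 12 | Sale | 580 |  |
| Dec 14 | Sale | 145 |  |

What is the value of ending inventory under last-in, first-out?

Dec 3, 498 sold [LIFO — newest first]: 353 @ $22 + 145 @ $21 = $10,811
Dec 12, 580 sold [LIFO — newest first]: 172 @ $23 + 318 @ $23 + 90 @ $25 = $13,520
Dec 14, 145 sold [LIFO — newest first]: 140 @ $25 + 5 @ $21 = $3,605
Total COGS = $10,811 + $13,520 + $3,605 = $27,936
Ending inventory: 114 @ $21 = $2,394
Check: goods available $30,330 = COGS $27,936 + ending $2,394

Ending inventory = $2,394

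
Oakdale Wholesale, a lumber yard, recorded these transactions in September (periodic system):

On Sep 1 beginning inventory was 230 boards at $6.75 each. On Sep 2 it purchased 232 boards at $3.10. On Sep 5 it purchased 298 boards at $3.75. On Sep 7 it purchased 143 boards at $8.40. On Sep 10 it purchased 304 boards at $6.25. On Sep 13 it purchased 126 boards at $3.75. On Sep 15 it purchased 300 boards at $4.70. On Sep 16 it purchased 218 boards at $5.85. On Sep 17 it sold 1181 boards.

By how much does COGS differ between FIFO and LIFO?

FIFO COGS: 230 @ $6.75 + 232 @ $3.10 + 298 @ $3.75 + 143 @ $8.40 + 278 @ $6.25 = $6,327.90
LIFO COGS: 218 @ $5.85 + 300 @ $4.70 + 126 @ $3.75 + 304 @ $6.25 + 143 @ $8.40 + 90 @ $3.75 = $6,596.50
Difference = |$6,327.90 − $6,596.50| = $268.60

$268.60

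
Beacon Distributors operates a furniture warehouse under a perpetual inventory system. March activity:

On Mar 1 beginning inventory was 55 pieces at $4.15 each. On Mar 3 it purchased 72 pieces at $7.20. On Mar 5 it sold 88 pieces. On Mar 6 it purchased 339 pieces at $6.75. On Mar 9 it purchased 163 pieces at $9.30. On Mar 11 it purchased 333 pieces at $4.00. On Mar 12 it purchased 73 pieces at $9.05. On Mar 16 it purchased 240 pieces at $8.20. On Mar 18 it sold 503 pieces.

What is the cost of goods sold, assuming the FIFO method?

COGS = $4,197.40

Mar 5, 88 sold [FIFO — oldest first]: 55 @ $4.15 + 33 @ $7.20 = $465.85
Mar 18, 503 sold [FIFO — oldest first]: 39 @ $7.20 + 339 @ $6.75 + 125 @ $9.30 = $3,731.55
Total COGS = $465.85 + $3,731.55 = $4,197.40
Ending inventory: 38 @ $9.30 + 333 @ $4.00 + 73 @ $9.05 + 240 @ $8.20 = $4,314.05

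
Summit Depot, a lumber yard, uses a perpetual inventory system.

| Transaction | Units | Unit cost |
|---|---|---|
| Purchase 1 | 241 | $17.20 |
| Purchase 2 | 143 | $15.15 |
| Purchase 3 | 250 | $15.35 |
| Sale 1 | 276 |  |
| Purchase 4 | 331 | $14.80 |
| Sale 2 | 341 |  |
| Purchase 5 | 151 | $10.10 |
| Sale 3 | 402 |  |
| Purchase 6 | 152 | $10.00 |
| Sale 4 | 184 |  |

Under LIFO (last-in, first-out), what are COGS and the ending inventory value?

COGS = $16,975.05; ending inventory = $1,118.00

Sale 1 (276) [LIFO — newest first]: 250 @ $15.35 + 26 @ $15.15 = $4,231.40
Sale 2 (341) [LIFO — newest first]: 331 @ $14.80 + 10 @ $15.15 = $5,050.30
Sale 3 (402) [LIFO — newest first]: 151 @ $10.10 + 107 @ $15.15 + 144 @ $17.20 = $5,622.95
Sale 4 (184) [LIFO — newest first]: 152 @ $10.00 + 32 @ $17.20 = $2,070.40
Total COGS = $4,231.40 + $5,050.30 + $5,622.95 + $2,070.40 = $16,975.05
Ending inventory: 65 @ $17.20 = $1,118.00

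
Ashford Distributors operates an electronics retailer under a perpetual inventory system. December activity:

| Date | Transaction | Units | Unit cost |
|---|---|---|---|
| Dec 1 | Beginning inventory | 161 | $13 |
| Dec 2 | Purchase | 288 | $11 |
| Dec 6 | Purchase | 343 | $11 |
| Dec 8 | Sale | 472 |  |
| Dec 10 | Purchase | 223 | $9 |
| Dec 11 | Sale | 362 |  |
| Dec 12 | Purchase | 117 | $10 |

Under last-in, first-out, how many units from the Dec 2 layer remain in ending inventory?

20

Dec 8, 472 sold [LIFO — newest first]: 343 @ $11 + 129 @ $11 = $5,192
Dec 11, 362 sold [LIFO — newest first]: 223 @ $9 + 139 @ $11 = $3,536
Total COGS = $5,192 + $3,536 = $8,728
Ending inventory: 161 @ $13 + 20 @ $11 + 117 @ $10 = $3,483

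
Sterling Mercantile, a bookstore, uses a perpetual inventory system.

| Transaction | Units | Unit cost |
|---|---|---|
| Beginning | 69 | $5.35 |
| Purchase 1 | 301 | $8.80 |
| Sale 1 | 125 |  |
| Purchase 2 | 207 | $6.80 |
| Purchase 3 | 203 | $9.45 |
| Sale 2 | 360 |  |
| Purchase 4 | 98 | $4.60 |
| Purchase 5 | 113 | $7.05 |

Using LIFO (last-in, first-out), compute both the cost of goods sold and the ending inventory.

COGS = $4,085.95; ending inventory = $3,505.40

Sale 1 (125) [LIFO — newest first]: 125 @ $8.80 = $1,100.00
Sale 2 (360) [LIFO — newest first]: 203 @ $9.45 + 157 @ $6.80 = $2,985.95
Total COGS = $1,100.00 + $2,985.95 = $4,085.95
Ending inventory: 69 @ $5.35 + 176 @ $8.80 + 50 @ $6.80 + 98 @ $4.60 + 113 @ $7.05 = $3,505.40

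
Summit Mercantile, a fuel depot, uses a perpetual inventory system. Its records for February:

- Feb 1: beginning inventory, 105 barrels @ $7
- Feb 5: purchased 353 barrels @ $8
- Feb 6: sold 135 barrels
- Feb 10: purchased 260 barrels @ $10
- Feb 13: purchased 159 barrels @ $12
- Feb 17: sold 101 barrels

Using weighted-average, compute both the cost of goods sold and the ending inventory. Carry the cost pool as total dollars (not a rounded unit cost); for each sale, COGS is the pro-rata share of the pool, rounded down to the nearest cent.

COGS = $2,004.32; ending inventory = $6,062.68

After Feb 1: 105 on hand, pool $735.00 (≈ $7.0000 each)
After Feb 5: 458 on hand, pool $3,559.00 (≈ $7.7707 each)
Feb 6, sell 135: 135/458 × $3,559.00 → $1,049.05
After Feb 10: 583 on hand, pool $5,109.95 (≈ $8.7649 each)
After Feb 13: 742 on hand, pool $7,017.95 (≈ $9.4582 each)
Feb 17, sell 101: 101/742 × $7,017.95 → $955.27
Total COGS = $1,049.05 + $955.27 = $2,004.32
Ending inventory (cost pool remaining) = $6,062.68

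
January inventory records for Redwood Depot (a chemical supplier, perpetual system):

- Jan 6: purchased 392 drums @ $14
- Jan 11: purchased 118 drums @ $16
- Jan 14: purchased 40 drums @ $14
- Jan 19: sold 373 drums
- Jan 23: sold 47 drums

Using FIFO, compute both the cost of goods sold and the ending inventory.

Jan 19, 373 sold [FIFO — oldest first]: 373 @ $14 = $5,222
Jan 23, 47 sold [FIFO — oldest first]: 19 @ $14 + 28 @ $16 = $714
Total COGS = $5,222 + $714 = $5,936
Ending inventory: 90 @ $16 + 40 @ $14 = $2,000
Check: goods available $7,936 = COGS $5,936 + ending $2,000

COGS = $5,936; ending inventory = $2,000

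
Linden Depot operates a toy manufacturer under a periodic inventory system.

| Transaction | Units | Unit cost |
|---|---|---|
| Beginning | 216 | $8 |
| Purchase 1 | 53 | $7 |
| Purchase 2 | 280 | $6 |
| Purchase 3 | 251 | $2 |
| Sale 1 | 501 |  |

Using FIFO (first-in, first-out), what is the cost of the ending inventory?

Sale 1 (501) [FIFO — oldest first]: 216 @ $8 + 53 @ $7 + 232 @ $6 = $3,491
Ending inventory: 48 @ $6 + 251 @ $2 = $790
Check: goods available $4,281 = COGS $3,491 + ending $790

Ending inventory = $790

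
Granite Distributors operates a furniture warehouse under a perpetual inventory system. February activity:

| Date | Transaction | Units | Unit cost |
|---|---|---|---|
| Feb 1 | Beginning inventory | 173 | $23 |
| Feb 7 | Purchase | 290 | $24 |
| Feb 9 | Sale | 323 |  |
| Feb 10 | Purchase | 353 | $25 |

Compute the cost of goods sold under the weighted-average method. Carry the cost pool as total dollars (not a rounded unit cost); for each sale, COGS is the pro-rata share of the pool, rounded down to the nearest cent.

COGS = $7,631.31

After Feb 1: 173 on hand, pool $3,979.00 (≈ $23.0000 each)
After Feb 7: 463 on hand, pool $10,939.00 (≈ $23.6263 each)
Feb 9, sell 323: 323/463 × $10,939.00 → $7,631.31
After Feb 10: 493 on hand, pool $12,132.69 (≈ $24.6099 each)
Ending inventory (cost pool remaining) = $12,132.69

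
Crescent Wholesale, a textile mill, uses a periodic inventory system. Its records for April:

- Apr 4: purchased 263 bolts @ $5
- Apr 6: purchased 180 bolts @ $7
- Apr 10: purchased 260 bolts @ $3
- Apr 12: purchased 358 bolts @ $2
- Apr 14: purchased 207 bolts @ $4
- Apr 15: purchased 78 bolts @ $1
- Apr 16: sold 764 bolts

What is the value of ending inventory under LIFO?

Apr 16, 764 sold [LIFO — newest first]: 78 @ $1 + 207 @ $4 + 358 @ $2 + 121 @ $3 = $1,985
Ending inventory: 263 @ $5 + 180 @ $7 + 139 @ $3 = $2,992
Check: goods available $4,977 = COGS $1,985 + ending $2,992

Ending inventory = $2,992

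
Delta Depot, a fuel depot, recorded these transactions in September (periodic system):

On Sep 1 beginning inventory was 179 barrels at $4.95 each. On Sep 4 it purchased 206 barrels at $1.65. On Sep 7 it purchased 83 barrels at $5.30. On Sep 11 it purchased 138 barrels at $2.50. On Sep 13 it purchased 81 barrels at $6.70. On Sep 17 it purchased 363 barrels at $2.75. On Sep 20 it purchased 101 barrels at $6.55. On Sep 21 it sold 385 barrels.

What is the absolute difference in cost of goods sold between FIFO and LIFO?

$216.60

FIFO COGS: 179 @ $4.95 + 206 @ $1.65 = $1,225.95
LIFO COGS: 101 @ $6.55 + 284 @ $2.75 = $1,442.55
Difference = |$1,225.95 − $1,442.55| = $216.60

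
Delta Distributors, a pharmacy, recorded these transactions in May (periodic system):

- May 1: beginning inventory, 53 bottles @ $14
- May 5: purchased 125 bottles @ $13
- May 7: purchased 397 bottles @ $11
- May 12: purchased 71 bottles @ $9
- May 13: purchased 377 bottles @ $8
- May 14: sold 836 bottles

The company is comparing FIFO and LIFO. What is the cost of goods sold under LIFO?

FIFO COGS: 53 @ $14 + 125 @ $13 + 397 @ $11 + 71 @ $9 + 190 @ $8 = $8,893
LIFO COGS: 377 @ $8 + 71 @ $9 + 388 @ $11 = $7,923

COGS = $7,923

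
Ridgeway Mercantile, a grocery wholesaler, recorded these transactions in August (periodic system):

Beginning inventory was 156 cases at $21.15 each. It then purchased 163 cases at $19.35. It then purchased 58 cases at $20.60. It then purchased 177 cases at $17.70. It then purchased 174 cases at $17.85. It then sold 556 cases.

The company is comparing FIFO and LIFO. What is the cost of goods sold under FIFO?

COGS = $10,816.85

FIFO COGS: 156 @ $21.15 + 163 @ $19.35 + 58 @ $20.60 + 177 @ $17.70 + 2 @ $17.85 = $10,816.85
LIFO COGS: 174 @ $17.85 + 177 @ $17.70 + 58 @ $20.60 + 147 @ $19.35 = $10,278.05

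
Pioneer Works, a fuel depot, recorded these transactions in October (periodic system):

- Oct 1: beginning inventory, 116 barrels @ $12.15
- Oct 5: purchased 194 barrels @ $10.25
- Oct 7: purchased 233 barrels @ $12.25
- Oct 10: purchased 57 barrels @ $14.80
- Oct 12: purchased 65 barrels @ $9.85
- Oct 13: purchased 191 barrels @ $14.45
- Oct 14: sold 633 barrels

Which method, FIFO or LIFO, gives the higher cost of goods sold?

FIFO COGS: 116 @ $12.15 + 194 @ $10.25 + 233 @ $12.25 + 57 @ $14.80 + 33 @ $9.85 = $7,420.80
LIFO COGS: 191 @ $14.45 + 65 @ $9.85 + 57 @ $14.80 + 233 @ $12.25 + 87 @ $10.25 = $7,989.80

LIFO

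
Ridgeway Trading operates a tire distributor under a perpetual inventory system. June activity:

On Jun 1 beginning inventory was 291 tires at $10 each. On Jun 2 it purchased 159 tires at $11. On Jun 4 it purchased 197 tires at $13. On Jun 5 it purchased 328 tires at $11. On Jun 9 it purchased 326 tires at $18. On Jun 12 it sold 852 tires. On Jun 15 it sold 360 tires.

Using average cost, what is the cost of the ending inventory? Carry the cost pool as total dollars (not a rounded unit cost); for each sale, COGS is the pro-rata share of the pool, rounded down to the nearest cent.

After Jun 1: 291 on hand, pool $2,910.00 (≈ $10.0000 each)
After Jun 2: 450 on hand, pool $4,659.00 (≈ $10.3533 each)
After Jun 4: 647 on hand, pool $7,220.00 (≈ $11.1592 each)
After Jun 5: 975 on hand, pool $10,828.00 (≈ $11.1056 each)
After Jun 9: 1301 on hand, pool $16,696.00 (≈ $12.8332 each)
Jun 12, sell 852: 852/1301 × $16,696.00 → $10,933.89
Jun 15, sell 360: 360/449 × $5,762.11 → $4,619.95
Total COGS = $10,933.89 + $4,619.95 = $15,553.84
Ending inventory (cost pool remaining) = $1,142.16

Ending inventory = $1,142.16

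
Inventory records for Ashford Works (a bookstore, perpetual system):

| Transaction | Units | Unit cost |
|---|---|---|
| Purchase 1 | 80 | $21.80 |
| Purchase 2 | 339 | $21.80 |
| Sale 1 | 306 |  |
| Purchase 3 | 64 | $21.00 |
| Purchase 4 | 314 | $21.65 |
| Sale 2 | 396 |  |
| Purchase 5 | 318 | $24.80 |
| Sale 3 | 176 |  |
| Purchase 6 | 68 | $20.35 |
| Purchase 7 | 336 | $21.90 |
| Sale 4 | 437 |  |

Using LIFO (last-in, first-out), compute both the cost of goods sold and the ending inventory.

COGS = $29,130.70; ending inventory = $4,774.20

Sale 1 (306) [LIFO — newest first]: 306 @ $21.80 = $6,670.80
Sale 2 (396) [LIFO — newest first]: 314 @ $21.65 + 64 @ $21.00 + 18 @ $21.80 = $8,534.50
Sale 3 (176) [LIFO — newest first]: 176 @ $24.80 = $4,364.80
Sale 4 (437) [LIFO — newest first]: 336 @ $21.90 + 68 @ $20.35 + 33 @ $24.80 = $9,560.60
Total COGS = $6,670.80 + $8,534.50 + $4,364.80 + $9,560.60 = $29,130.70
Ending inventory: 80 @ $21.80 + 15 @ $21.80 + 109 @ $24.80 = $4,774.20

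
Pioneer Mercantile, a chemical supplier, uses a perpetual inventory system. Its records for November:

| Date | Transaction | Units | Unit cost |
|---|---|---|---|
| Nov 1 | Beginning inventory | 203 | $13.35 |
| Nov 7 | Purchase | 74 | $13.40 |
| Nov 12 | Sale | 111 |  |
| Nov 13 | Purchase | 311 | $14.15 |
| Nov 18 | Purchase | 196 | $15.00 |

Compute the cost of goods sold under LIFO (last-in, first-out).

COGS = $1,485.55

Nov 12, 111 sold [LIFO — newest first]: 74 @ $13.40 + 37 @ $13.35 = $1,485.55
Ending inventory: 166 @ $13.35 + 311 @ $14.15 + 196 @ $15.00 = $9,556.75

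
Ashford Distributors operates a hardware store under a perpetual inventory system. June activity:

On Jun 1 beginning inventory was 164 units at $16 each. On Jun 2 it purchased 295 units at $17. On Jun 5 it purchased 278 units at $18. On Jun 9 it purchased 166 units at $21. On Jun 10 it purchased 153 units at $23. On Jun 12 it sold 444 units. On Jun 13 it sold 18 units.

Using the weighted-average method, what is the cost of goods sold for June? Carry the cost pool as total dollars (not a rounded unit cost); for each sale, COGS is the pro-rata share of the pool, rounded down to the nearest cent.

COGS = $8,595.99

After Jun 1: 164 on hand, pool $2,624.00 (≈ $16.0000 each)
After Jun 2: 459 on hand, pool $7,639.00 (≈ $16.6427 each)
After Jun 5: 737 on hand, pool $12,643.00 (≈ $17.1547 each)
After Jun 9: 903 on hand, pool $16,129.00 (≈ $17.8616 each)
After Jun 10: 1056 on hand, pool $19,648.00 (≈ $18.6061 each)
Jun 12, sell 444: 444/1056 × $19,648.00 → $8,261.09
Jun 13, sell 18: 18/612 × $11,386.91 → $334.90
Total COGS = $8,261.09 + $334.90 = $8,595.99
Ending inventory (cost pool remaining) = $11,052.01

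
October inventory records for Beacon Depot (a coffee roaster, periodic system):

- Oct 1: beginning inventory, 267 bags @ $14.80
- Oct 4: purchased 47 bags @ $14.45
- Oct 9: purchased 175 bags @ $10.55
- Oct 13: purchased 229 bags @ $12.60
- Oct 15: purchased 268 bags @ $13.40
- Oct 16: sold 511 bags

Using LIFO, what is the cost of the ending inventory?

Oct 16, 511 sold [LIFO — newest first]: 268 @ $13.40 + 229 @ $12.60 + 14 @ $10.55 = $6,624.30
Ending inventory: 267 @ $14.80 + 47 @ $14.45 + 161 @ $10.55 = $6,329.30
Check: goods available $12,953.60 = COGS $6,624.30 + ending $6,329.30

Ending inventory = $6,329.30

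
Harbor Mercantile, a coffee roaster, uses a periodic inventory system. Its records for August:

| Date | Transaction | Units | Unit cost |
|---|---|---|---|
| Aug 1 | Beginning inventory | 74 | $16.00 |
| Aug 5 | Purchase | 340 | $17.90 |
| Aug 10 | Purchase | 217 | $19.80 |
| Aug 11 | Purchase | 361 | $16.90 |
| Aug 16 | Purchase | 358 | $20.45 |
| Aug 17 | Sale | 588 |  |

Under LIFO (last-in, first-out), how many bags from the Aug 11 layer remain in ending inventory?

131

Aug 17, 588 sold [LIFO — newest first]: 358 @ $20.45 + 230 @ $16.90 = $11,208.10
Ending inventory: 74 @ $16.00 + 340 @ $17.90 + 217 @ $19.80 + 131 @ $16.90 = $13,780.50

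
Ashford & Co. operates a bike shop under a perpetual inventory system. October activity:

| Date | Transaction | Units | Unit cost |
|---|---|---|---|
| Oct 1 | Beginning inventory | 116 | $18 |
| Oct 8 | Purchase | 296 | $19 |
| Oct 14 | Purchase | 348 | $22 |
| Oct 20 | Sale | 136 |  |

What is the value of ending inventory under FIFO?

Oct 20, 136 sold [FIFO — oldest first]: 116 @ $18 + 20 @ $19 = $2,468
Ending inventory: 276 @ $19 + 348 @ $22 = $12,900
Check: goods available $15,368 = COGS $2,468 + ending $12,900

Ending inventory = $12,900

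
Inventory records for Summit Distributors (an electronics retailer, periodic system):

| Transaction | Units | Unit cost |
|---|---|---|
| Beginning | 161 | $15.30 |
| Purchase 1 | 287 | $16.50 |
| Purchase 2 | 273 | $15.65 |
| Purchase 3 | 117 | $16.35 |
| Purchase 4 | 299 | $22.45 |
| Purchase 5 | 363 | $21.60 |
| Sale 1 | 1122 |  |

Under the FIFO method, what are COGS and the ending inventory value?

Sale 1 (1122) [FIFO — oldest first]: 161 @ $15.30 + 287 @ $16.50 + 273 @ $15.65 + 117 @ $16.35 + 284 @ $22.45 = $19,760.00
Ending inventory: 15 @ $22.45 + 363 @ $21.60 = $8,177.55

COGS = $19,760.00; ending inventory = $8,177.55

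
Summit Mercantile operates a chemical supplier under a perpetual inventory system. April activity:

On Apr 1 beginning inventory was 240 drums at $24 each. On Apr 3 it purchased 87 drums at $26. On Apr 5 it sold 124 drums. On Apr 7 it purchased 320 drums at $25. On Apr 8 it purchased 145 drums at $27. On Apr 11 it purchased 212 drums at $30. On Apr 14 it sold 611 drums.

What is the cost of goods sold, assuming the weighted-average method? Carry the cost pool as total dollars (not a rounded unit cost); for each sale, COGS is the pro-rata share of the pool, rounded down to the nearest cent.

After Apr 1: 240 on hand, pool $5,760.00 (≈ $24.0000 each)
After Apr 3: 327 on hand, pool $8,022.00 (≈ $24.5321 each)
Apr 5, sell 124: 124/327 × $8,022.00 → $3,041.98
After Apr 7: 523 on hand, pool $12,980.02 (≈ $24.8184 each)
After Apr 8: 668 on hand, pool $16,895.02 (≈ $25.2919 each)
After Apr 11: 880 on hand, pool $23,255.02 (≈ $26.4262 each)
Apr 14, sell 611: 611/880 × $23,255.02 → $16,146.38
Total COGS = $3,041.98 + $16,146.38 = $19,188.36
Ending inventory (cost pool remaining) = $7,108.64

COGS = $19,188.36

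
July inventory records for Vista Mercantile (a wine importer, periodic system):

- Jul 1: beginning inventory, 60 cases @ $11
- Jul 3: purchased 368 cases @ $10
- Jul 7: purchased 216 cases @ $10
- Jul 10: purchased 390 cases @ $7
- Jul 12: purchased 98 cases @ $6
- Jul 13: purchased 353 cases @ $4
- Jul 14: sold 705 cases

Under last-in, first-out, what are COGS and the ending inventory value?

COGS = $3,778; ending inventory = $7,452

Jul 14, 705 sold [LIFO — newest first]: 353 @ $4 + 98 @ $6 + 254 @ $7 = $3,778
Ending inventory: 60 @ $11 + 368 @ $10 + 216 @ $10 + 136 @ $7 = $7,452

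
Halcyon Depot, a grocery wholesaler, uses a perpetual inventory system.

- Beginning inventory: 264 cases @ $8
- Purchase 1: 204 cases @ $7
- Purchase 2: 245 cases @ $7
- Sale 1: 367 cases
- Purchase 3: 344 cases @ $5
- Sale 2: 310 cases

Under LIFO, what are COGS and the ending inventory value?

Sale 1 (367) [LIFO — newest first]: 245 @ $7 + 122 @ $7 = $2,569
Sale 2 (310) [LIFO — newest first]: 310 @ $5 = $1,550
Total COGS = $2,569 + $1,550 = $4,119
Ending inventory: 264 @ $8 + 82 @ $7 + 34 @ $5 = $2,856

COGS = $4,119; ending inventory = $2,856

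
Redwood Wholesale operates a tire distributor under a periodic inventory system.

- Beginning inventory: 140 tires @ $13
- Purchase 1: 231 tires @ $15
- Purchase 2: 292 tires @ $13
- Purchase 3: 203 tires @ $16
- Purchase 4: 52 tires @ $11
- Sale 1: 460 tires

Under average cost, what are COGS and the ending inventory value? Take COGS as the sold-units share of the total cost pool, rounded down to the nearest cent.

Sale 1, sell 460: 460/918 × $12,901.00 → $6,464.55
Ending inventory (cost pool remaining) = $6,436.45

COGS = $6,464.55; ending inventory = $6,436.45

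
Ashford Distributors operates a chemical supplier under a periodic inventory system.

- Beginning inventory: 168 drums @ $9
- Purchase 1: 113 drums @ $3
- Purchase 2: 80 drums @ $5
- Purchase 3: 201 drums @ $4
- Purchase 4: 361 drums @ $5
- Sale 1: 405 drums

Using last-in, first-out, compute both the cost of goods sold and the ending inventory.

Sale 1 (405) [LIFO — newest first]: 361 @ $5 + 44 @ $4 = $1,981
Ending inventory: 168 @ $9 + 113 @ $3 + 80 @ $5 + 157 @ $4 = $2,879
Check: goods available $4,860 = COGS $1,981 + ending $2,879

COGS = $1,981; ending inventory = $2,879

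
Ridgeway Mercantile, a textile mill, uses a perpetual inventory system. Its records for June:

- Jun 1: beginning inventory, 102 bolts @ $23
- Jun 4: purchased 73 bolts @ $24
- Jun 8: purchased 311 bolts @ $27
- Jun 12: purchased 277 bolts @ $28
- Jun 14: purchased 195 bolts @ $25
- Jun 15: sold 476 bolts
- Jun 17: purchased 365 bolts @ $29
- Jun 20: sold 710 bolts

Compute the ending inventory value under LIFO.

Jun 15, 476 sold [LIFO — newest first]: 195 @ $25 + 277 @ $28 + 4 @ $27 = $12,739
Jun 20, 710 sold [LIFO — newest first]: 365 @ $29 + 307 @ $27 + 38 @ $24 = $19,786
Total COGS = $12,739 + $19,786 = $32,525
Ending inventory: 102 @ $23 + 35 @ $24 = $3,186
Check: goods available $35,711 = COGS $32,525 + ending $3,186

Ending inventory = $3,186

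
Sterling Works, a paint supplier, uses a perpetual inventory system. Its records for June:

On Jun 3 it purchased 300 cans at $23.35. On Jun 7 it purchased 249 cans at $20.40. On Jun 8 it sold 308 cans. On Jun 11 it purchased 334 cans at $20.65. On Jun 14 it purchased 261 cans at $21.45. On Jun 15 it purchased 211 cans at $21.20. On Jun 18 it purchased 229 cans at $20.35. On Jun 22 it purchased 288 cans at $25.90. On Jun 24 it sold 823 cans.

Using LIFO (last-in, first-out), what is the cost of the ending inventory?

Jun 8, 308 sold [LIFO — newest first]: 249 @ $20.40 + 59 @ $23.35 = $6,457.25
Jun 24, 823 sold [LIFO — newest first]: 288 @ $25.90 + 229 @ $20.35 + 211 @ $21.20 + 95 @ $21.45 = $18,630.30
Total COGS = $6,457.25 + $18,630.30 = $25,087.55
Ending inventory: 241 @ $23.35 + 334 @ $20.65 + 166 @ $21.45 = $16,085.15

Ending inventory = $16,085.15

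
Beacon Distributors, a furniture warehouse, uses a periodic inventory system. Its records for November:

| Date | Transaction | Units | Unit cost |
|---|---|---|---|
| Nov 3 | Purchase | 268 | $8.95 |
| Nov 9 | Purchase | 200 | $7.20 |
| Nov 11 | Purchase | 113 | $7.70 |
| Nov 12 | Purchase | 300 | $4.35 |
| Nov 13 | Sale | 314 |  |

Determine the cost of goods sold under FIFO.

Nov 13, 314 sold [FIFO — oldest first]: 268 @ $8.95 + 46 @ $7.20 = $2,729.80
Ending inventory: 154 @ $7.20 + 113 @ $7.70 + 300 @ $4.35 = $3,283.90

COGS = $2,729.80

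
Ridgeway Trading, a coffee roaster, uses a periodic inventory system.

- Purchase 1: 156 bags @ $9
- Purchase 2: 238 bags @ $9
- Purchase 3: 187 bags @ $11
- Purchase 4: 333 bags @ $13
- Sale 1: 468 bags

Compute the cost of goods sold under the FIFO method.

Sale 1 (468) [FIFO — oldest first]: 156 @ $9 + 238 @ $9 + 74 @ $11 = $4,360
Ending inventory: 113 @ $11 + 333 @ $13 = $5,572
Check: goods available $9,932 = COGS $4,360 + ending $5,572

COGS = $4,360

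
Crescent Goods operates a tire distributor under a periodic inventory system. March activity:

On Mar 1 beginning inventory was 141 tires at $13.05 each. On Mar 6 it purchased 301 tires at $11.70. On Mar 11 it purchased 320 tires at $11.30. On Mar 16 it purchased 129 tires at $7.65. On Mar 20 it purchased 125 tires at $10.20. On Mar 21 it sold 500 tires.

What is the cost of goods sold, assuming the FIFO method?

Mar 21, 500 sold [FIFO — oldest first]: 141 @ $13.05 + 301 @ $11.70 + 58 @ $11.30 = $6,017.15
Ending inventory: 262 @ $11.30 + 129 @ $7.65 + 125 @ $10.20 = $5,222.45
Check: goods available $11,239.60 = COGS $6,017.15 + ending $5,222.45

COGS = $6,017.15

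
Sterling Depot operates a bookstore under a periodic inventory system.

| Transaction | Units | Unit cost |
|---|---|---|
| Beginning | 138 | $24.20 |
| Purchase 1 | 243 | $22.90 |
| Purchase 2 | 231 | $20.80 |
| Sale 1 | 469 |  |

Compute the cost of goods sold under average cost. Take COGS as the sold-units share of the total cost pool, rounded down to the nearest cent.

COGS = $10,505.82

Sale 1, sell 469: 469/612 × $13,709.10 → $10,505.82
Ending inventory (cost pool remaining) = $3,203.28
Check: goods available $13,709.10 = COGS $10,505.82 + ending $3,203.28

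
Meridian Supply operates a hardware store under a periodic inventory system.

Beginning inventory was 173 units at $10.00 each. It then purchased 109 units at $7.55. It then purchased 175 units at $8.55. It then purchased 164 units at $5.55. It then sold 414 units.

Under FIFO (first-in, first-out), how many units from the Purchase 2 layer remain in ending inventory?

43

Sale 1 (414) [FIFO — oldest first]: 173 @ $10.00 + 109 @ $7.55 + 132 @ $8.55 = $3,681.55
Ending inventory: 43 @ $8.55 + 164 @ $5.55 = $1,277.85
Check: goods available $4,959.40 = COGS $3,681.55 + ending $1,277.85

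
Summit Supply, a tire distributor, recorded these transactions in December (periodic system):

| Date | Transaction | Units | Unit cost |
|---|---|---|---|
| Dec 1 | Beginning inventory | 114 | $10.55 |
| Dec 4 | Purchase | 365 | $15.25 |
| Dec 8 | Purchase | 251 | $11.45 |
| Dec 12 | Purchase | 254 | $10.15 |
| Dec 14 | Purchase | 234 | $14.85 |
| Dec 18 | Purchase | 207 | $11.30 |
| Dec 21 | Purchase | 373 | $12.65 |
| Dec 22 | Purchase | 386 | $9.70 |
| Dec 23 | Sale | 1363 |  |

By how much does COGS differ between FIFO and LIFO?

$1,403.30

FIFO COGS: 114 @ $10.55 + 365 @ $15.25 + 251 @ $11.45 + 254 @ $10.15 + 234 @ $14.85 + 145 @ $11.30 = $17,334.40
LIFO COGS: 386 @ $9.70 + 373 @ $12.65 + 207 @ $11.30 + 234 @ $14.85 + 163 @ $10.15 = $15,931.10
Difference = |$17,334.40 − $15,931.10| = $1,403.30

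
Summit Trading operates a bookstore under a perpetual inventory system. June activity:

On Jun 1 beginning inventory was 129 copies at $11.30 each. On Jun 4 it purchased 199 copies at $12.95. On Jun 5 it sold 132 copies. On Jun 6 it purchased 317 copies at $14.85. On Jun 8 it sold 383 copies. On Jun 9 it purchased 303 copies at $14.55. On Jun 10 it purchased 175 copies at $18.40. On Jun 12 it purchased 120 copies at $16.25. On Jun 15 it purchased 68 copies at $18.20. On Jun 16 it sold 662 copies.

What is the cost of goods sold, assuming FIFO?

Jun 5, 132 sold [FIFO — oldest first]: 129 @ $11.30 + 3 @ $12.95 = $1,496.55
Jun 8, 383 sold [FIFO — oldest first]: 196 @ $12.95 + 187 @ $14.85 = $5,315.15
Jun 16, 662 sold [FIFO — oldest first]: 130 @ $14.85 + 303 @ $14.55 + 175 @ $18.40 + 54 @ $16.25 = $10,436.65
Total COGS = $1,496.55 + $5,315.15 + $10,436.65 = $17,248.35
Ending inventory: 66 @ $16.25 + 68 @ $18.20 = $2,310.10

COGS = $17,248.35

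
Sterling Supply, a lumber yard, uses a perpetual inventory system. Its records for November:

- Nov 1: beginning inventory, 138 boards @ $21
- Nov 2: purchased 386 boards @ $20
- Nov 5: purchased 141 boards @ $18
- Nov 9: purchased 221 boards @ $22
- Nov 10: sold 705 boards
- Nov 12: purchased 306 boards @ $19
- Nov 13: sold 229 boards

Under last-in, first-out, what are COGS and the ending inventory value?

COGS = $18,611; ending inventory = $5,221

Nov 10, 705 sold [LIFO — newest first]: 221 @ $22 + 141 @ $18 + 343 @ $20 = $14,260
Nov 13, 229 sold [LIFO — newest first]: 229 @ $19 = $4,351
Total COGS = $14,260 + $4,351 = $18,611
Ending inventory: 138 @ $21 + 43 @ $20 + 77 @ $19 = $5,221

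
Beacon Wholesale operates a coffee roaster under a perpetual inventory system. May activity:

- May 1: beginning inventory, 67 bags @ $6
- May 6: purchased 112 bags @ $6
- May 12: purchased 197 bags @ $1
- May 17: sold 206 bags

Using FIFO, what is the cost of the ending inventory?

May 17, 206 sold [FIFO — oldest first]: 67 @ $6 + 112 @ $6 + 27 @ $1 = $1,101
Ending inventory: 170 @ $1 = $170

Ending inventory = $170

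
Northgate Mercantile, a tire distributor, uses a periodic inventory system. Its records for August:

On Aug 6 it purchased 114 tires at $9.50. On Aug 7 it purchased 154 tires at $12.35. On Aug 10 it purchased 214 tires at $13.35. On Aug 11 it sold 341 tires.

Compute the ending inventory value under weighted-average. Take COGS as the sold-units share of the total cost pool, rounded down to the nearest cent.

Aug 11, sell 341: 341/482 × $5,841.80 → $4,132.89
Ending inventory (cost pool remaining) = $1,708.91
Check: goods available $5,841.80 = COGS $4,132.89 + ending $1,708.91

Ending inventory = $1,708.91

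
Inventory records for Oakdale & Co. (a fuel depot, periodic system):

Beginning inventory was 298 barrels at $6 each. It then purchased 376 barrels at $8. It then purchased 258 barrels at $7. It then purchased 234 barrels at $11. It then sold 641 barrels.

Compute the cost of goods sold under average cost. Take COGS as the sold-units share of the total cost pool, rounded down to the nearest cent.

Sale 1, sell 641: 641/1166 × $9,176.00 → $5,044.43
Ending inventory (cost pool remaining) = $4,131.57
Check: goods available $9,176.00 = COGS $5,044.43 + ending $4,131.57

COGS = $5,044.43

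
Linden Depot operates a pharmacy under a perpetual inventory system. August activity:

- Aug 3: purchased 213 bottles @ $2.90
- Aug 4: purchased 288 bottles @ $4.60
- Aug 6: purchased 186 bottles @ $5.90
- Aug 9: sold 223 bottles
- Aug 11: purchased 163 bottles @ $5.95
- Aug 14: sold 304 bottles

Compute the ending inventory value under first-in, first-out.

Ending inventory = $1,913.85

Aug 9, 223 sold [FIFO — oldest first]: 213 @ $2.90 + 10 @ $4.60 = $663.70
Aug 14, 304 sold [FIFO — oldest first]: 278 @ $4.60 + 26 @ $5.90 = $1,432.20
Total COGS = $663.70 + $1,432.20 = $2,095.90
Ending inventory: 160 @ $5.90 + 163 @ $5.95 = $1,913.85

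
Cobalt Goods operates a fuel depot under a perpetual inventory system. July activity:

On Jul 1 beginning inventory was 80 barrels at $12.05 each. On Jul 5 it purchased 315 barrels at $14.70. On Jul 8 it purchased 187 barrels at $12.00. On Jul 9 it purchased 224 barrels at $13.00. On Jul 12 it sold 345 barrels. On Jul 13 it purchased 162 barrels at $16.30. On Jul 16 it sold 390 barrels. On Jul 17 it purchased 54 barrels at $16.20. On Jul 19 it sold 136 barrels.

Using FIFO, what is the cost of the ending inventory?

Ending inventory = $2,455.90

Jul 12, 345 sold [FIFO — oldest first]: 80 @ $12.05 + 265 @ $14.70 = $4,859.50
Jul 16, 390 sold [FIFO — oldest first]: 50 @ $14.70 + 187 @ $12.00 + 153 @ $13.00 = $4,968.00
Jul 19, 136 sold [FIFO — oldest first]: 71 @ $13.00 + 65 @ $16.30 = $1,982.50
Total COGS = $4,859.50 + $4,968.00 + $1,982.50 = $11,810.00
Ending inventory: 97 @ $16.30 + 54 @ $16.20 = $2,455.90
Check: goods available $14,265.90 = COGS $11,810.00 + ending $2,455.90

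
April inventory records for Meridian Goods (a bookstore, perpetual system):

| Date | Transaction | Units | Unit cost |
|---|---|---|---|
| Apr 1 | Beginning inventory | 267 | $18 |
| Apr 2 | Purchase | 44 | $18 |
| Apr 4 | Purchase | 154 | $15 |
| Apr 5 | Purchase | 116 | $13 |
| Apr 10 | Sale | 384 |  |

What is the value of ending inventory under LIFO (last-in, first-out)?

Apr 10, 384 sold [LIFO — newest first]: 116 @ $13 + 154 @ $15 + 44 @ $18 + 70 @ $18 = $5,870
Ending inventory: 197 @ $18 = $3,546
Check: goods available $9,416 = COGS $5,870 + ending $3,546

Ending inventory = $3,546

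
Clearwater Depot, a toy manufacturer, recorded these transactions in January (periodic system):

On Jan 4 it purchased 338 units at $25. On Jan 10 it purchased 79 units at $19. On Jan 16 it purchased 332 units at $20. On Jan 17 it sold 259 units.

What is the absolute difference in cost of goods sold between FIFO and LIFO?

FIFO COGS: 259 @ $25 = $6,475
LIFO COGS: 259 @ $20 = $5,180
Difference = |$6,475 − $5,180| = $1,295

$1,295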